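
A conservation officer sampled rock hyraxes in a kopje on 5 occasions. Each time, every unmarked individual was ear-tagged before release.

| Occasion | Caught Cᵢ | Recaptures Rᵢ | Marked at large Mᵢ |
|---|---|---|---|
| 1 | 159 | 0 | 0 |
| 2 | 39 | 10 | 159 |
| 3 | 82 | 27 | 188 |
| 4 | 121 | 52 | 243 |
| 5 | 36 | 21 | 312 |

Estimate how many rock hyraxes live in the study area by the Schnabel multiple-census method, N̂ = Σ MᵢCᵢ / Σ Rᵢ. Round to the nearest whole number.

N ≈ 566

Σ MᵢCᵢ = 0·159 + 159·39 + 188·82 + 243·121 + 312·36 = 0 + 6201 + 15416 + 29403 + 11232 = 62252
Σ Rᵢ = 0 + 10 + 27 + 52 + 21 = 110
N̂ = 62252 / 110 ≈ 565.9 → 566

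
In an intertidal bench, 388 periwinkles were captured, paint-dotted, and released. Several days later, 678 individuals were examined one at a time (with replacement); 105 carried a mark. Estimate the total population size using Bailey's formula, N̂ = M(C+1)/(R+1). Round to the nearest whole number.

N ≈ 2485

N̂ = 388·(678+1)/(105+1) = 388·679/106 = 263452/106 ≈ 2485.4 → 2485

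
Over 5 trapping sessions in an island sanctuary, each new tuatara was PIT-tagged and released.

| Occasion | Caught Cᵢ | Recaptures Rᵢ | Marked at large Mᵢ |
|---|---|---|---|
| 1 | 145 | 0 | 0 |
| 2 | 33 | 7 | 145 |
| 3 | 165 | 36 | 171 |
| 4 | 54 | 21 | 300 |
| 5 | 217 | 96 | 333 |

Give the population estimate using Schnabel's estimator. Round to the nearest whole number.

N ≈ 759

Σ MᵢCᵢ = 0·145 + 145·33 + 171·165 + 300·54 + 333·217 = 0 + 4785 + 28215 + 16200 + 72261 = 121461
Σ Rᵢ = 0 + 7 + 36 + 21 + 96 = 160
N̂ = 121461 / 160 ≈ 759.1 → 759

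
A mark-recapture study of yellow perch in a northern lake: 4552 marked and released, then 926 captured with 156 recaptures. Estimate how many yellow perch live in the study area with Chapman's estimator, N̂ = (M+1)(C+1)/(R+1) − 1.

N = 26,882

N̂ = (4552+1)(926+1)/(156+1) − 1 = 4553·927/157 − 1
= 4220631/157 − 1 = 26883 − 1 = 26882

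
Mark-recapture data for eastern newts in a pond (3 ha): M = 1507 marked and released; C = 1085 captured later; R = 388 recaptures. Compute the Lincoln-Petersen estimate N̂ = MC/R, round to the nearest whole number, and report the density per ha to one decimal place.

N̂ = 1507·1085/388 = 1635095/388 ≈ 4214.2 → 4214
Density = N̂ / area = 4214 / 3 ≈ 1404.67 → 1404.7 per ha

density ≈ 1404.7 eastern newts per ha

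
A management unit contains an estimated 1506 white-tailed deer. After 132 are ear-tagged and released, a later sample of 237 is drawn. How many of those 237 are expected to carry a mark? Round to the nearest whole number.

expected recaptures ≈ 21

The marked fraction of the population is 132/1506, so in a sample of 237 expect C·(M/N) marked.
E[R] = 132 × 237 / 1506 = 31284 / 1506 ≈ 20.8 → 21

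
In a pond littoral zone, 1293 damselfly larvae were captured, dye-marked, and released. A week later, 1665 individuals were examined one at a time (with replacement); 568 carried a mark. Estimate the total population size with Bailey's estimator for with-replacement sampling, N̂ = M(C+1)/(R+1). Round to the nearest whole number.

N ≈ 3786

N̂ = 1293·(1665+1)/(568+1) = 1293·1666/569 = 2154138/569 ≈ 3785.8 → 3786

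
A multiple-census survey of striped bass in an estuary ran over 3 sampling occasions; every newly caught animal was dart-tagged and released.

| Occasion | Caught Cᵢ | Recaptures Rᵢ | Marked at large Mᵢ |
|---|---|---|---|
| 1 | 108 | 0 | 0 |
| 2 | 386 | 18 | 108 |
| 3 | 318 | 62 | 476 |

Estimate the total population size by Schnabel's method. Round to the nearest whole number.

N ≈ 2413

Σ MᵢCᵢ = 0·108 + 108·386 + 476·318 = 0 + 41688 + 151368 = 193056
Σ Rᵢ = 0 + 18 + 62 = 80
N̂ = 193056 / 80 ≈ 2413.2 → 2413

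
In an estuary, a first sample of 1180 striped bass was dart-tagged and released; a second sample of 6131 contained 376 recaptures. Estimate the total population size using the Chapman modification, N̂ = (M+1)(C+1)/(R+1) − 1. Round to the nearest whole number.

N̂ = (1180+1)(6131+1)/(376+1) − 1 = 1181·6132/377 − 1
= 7241892/377 − 1 ≈ 19209.3 − 1 ≈ 19208.3 → 19208

N ≈ 19,208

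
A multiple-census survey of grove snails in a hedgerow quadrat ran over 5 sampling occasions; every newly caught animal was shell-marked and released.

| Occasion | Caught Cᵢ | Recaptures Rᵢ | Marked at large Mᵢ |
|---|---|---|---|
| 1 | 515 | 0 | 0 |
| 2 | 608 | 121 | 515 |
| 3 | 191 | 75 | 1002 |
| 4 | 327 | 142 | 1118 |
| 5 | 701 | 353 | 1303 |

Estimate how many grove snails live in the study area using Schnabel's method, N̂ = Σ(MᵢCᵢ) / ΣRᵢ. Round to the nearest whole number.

N ≈ 2581

Σ MᵢCᵢ = 0·515 + 515·608 + 1002·191 + 1118·327 + 1303·701 = 0 + 313120 + 191382 + 365586 + 913403 = 1783491
Σ Rᵢ = 0 + 121 + 75 + 142 + 353 = 691
N̂ = 1783491 / 691 ≈ 2581.0 → 2581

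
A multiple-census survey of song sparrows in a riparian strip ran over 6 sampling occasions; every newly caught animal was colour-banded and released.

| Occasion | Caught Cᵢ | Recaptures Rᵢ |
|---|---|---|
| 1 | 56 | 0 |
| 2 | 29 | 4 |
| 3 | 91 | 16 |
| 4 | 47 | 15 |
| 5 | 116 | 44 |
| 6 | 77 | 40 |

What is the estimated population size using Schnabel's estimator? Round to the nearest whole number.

Marked at large before each occasion: Mᵢ = Σⱼ<ᵢ (Cⱼ − Rⱼ) → M1=0, M2=56, M3=81, M4=156, M5=188, M6=260
Σ MᵢCᵢ = 0·56 + 56·29 + 81·91 + 156·47 + 188·116 + 260·77 = 0 + 1624 + 7371 + 7332 + 21808 + 20020 = 58155
Σ Rᵢ = 0 + 4 + 16 + 15 + 44 + 40 = 119
N̂ = 58155 / 119 ≈ 488.7 → 489

N ≈ 489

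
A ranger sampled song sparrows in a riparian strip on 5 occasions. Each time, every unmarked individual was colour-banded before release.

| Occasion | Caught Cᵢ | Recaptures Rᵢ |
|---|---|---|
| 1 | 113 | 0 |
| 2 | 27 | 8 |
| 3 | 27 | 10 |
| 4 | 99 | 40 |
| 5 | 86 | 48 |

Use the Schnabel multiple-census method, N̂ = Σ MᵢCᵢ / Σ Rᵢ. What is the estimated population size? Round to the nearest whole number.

N ≈ 370

Marked at large before each occasion: Mᵢ = Σⱼ<ᵢ (Cⱼ − Rⱼ) → M1=0, M2=113, M3=132, M4=149, M5=208
Σ MᵢCᵢ = 0·113 + 113·27 + 132·27 + 149·99 + 208·86 = 0 + 3051 + 3564 + 14751 + 17888 = 39254
Σ Rᵢ = 0 + 8 + 10 + 40 + 48 = 106
N̂ = 39254 / 106 ≈ 370.3 → 370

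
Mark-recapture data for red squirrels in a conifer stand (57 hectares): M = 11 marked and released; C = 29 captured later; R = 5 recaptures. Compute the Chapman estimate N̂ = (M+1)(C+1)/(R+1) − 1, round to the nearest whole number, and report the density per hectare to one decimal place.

N̂ = 12·30/6 − 1 = 360/6 − 1 = 59
Density = N̂ / area = 59 / 57 ≈ 1.04 → 1.0 per hectare

density ≈ 1.0 red squirrels per hectare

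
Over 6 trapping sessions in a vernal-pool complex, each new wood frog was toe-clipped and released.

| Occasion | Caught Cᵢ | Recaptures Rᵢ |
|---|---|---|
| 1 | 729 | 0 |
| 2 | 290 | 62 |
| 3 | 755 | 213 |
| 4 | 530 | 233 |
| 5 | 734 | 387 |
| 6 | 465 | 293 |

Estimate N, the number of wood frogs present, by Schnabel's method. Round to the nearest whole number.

Marked at large before each occasion: Mᵢ = Σⱼ<ᵢ (Cⱼ − Rⱼ) → M1=0, M2=729, M3=957, M4=1499, M5=1796, M6=2143
Σ MᵢCᵢ = 0·729 + 729·290 + 957·755 + 1499·530 + 1796·734 + 2143·465 = 0 + 211410 + 722535 + 794470 + 1318264 + 996495 = 4043174
Σ Rᵢ = 0 + 62 + 213 + 233 + 387 + 293 = 1188
N̂ = 4043174 / 1188 ≈ 3403.3 → 3403

N ≈ 3403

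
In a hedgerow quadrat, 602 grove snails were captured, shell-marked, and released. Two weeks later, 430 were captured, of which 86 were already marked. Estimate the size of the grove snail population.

N = 3010

N = (602 × 430) / 86 = 258860 / 86 = 3010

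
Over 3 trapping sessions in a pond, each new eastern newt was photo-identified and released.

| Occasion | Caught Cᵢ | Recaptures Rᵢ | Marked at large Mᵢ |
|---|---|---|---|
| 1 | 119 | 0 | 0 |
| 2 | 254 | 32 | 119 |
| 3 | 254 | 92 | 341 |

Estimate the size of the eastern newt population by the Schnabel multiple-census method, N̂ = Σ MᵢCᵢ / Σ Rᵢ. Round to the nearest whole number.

N ≈ 942

Σ MᵢCᵢ = 0·119 + 119·254 + 341·254 = 0 + 30226 + 86614 = 116840
Σ Rᵢ = 0 + 32 + 92 = 124
N̂ = 116840 / 124 ≈ 942.3 → 942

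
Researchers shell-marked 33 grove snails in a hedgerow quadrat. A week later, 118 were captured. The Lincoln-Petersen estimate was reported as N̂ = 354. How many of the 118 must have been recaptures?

From N = M·C/R: R = M·C / N = 33·118 / 354 = 3894 / 354 = 11.

R = 11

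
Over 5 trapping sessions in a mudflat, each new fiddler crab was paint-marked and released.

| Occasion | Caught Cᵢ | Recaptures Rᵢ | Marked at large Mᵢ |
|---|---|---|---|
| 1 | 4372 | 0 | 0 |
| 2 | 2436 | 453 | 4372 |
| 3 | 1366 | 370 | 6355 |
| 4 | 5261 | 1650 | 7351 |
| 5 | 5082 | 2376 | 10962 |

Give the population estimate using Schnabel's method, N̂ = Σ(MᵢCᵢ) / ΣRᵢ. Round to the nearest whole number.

Σ MᵢCᵢ = 0·4372 + 4372·2436 + 6355·1366 + 7351·5261 + 10962·5082 = 0 + 10650192 + 8680930 + 38673611 + 55708884 = 113713617
Σ Rᵢ = 0 + 453 + 370 + 1650 + 2376 = 4849
N̂ = 113713617 / 4849 ≈ 23450.9 → 23451

N ≈ 23,451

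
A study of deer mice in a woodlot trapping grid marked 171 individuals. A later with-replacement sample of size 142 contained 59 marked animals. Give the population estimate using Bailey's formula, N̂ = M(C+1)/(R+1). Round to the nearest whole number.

N ≈ 408

N̂ = 171·(142+1)/(59+1) = 171·143/60 = 24453/60 ≈ 407.6 → 408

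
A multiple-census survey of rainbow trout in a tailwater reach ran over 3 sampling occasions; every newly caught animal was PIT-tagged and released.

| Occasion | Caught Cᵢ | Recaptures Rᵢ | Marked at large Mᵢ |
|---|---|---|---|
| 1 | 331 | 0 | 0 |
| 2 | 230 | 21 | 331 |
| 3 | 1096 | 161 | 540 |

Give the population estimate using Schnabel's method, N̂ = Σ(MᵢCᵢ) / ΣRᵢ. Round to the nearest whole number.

N ≈ 3670

Σ MᵢCᵢ = 0·331 + 331·230 + 540·1096 = 0 + 76130 + 591840 = 667970
Σ Rᵢ = 0 + 21 + 161 = 182
N̂ = 667970 / 182 ≈ 3670.2 → 3670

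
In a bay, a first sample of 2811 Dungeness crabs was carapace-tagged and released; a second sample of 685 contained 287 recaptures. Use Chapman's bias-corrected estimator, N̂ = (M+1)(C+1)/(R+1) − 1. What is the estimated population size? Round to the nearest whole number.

N ≈ 6697

N̂ = (2811+1)(685+1)/(287+1) − 1 = 2812·686/288 − 1
= 1929032/288 − 1 ≈ 6698.0 − 1 ≈ 6697.0 → 6697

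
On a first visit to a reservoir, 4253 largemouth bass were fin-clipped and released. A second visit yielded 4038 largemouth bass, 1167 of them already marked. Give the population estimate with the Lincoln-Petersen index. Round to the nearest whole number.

N ≈ 14,716

N = (4253 × 4038) / 1167 = 17173614 / 1167 ≈ 14716.0 → 14716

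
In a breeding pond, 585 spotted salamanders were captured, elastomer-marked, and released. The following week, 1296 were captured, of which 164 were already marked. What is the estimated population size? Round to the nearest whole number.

N ≈ 4623

The marked fraction in the recapture sample should equal the marked fraction in the population: 164/1296 = 585/N.
N = (585 × 1296) / 164 = 758160 / 164 ≈ 4622.9 → 4623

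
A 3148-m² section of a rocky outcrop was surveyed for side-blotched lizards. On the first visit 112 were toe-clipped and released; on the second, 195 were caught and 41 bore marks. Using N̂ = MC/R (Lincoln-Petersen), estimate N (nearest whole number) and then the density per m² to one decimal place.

density ≈ 0.2 side-blotched lizards per m²

N̂ = 112·195/41 = 21840/41 ≈ 532.7 → 533
Density = N̂ / area = 533 / 3148 ≈ 0.17 → 0.2 per m²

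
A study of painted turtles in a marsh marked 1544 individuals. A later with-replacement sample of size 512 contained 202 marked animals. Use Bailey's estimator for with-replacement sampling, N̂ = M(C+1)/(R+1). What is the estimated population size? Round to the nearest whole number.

N ≈ 3902

N̂ = 1544·(512+1)/(202+1) = 1544·513/203 = 792072/203 ≈ 3901.8 → 3902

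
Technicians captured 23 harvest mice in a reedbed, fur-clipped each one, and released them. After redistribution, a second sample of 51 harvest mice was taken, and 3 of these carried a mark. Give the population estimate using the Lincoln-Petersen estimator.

N = 391

Lincoln-Petersen assumes M/N = R/C, so N = M·C / R.
N = (23 × 51) / 3 = 1173 / 3 = 391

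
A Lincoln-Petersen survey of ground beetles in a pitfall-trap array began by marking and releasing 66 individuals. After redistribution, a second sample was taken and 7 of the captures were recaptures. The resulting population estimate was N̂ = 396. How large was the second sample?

From N = M·C/R: C = N·R / M = 396·7 / 66 = 2772 / 66 = 42.

C = 42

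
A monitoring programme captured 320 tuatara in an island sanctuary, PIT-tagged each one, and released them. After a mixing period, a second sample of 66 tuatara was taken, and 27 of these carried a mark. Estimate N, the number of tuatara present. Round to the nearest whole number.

N = (320 × 66) / 27 = 21120 / 27 ≈ 782.2 → 782

N ≈ 782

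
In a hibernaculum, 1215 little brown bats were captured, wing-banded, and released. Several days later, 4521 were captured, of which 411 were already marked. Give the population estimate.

N = 13,365

If marked individuals mix randomly, R/C ≈ M/N, giving N ≈ M·C/R.
N = (1215 × 4521) / 411 = 5493015 / 411 = 13365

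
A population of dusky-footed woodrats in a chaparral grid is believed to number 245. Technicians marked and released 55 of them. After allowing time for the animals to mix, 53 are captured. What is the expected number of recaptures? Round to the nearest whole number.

expected recaptures ≈ 12

The marked fraction of the population is 55/245, so in a sample of 53 expect C·(M/N) marked.
E[R] = 55 × 53 / 245 = 2915 / 245 ≈ 11.9 → 12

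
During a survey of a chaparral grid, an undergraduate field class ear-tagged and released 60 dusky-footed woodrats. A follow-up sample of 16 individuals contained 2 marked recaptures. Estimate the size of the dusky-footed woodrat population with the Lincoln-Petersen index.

N = 480

N = (60 × 16) / 2 = 960 / 2 = 480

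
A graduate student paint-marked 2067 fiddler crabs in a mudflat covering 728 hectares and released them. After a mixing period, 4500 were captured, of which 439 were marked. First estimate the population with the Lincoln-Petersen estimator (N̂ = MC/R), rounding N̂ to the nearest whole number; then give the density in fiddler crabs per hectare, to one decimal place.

N̂ = 2067·4500/439 = 9301500/439 ≈ 21187.9 → 21188
Density = N̂ / area = 21188 / 728 ≈ 29.10 → 29.1 per hectare

density ≈ 29.1 fiddler crabs per hectare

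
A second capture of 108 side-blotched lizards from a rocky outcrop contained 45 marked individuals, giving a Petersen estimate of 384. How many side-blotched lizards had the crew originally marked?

M = 160

From N = M·C/R: M = N·R / C = 384·45 / 108 = 17280 / 108 = 160.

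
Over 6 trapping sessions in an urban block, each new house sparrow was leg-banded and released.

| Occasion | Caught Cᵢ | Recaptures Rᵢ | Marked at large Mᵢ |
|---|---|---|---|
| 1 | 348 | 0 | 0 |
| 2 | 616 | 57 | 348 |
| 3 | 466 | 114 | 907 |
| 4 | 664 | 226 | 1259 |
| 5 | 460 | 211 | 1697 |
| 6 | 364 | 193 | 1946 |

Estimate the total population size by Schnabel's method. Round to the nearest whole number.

Σ MᵢCᵢ = 0·348 + 348·616 + 907·466 + 1259·664 + 1697·460 + 1946·364 = 0 + 214368 + 422662 + 835976 + 780620 + 708344 = 2961970
Σ Rᵢ = 0 + 57 + 114 + 226 + 211 + 193 = 801
N̂ = 2961970 / 801 ≈ 3697.8 → 3698

N ≈ 3698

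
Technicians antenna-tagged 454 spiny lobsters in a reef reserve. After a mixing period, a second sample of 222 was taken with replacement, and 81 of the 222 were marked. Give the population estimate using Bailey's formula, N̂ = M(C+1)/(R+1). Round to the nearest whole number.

N ≈ 1235

N̂ = 454·(222+1)/(81+1) = 454·223/82 = 101242/82 ≈ 1234.7 → 1235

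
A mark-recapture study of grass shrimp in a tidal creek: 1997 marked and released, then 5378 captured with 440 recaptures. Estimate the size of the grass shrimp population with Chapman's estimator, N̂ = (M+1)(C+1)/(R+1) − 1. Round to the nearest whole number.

N̂ = (1997+1)(5378+1)/(440+1) − 1 = 1998·5379/441 − 1
= 10747242/441 − 1 ≈ 24370.2 − 1 ≈ 24369.2 → 24369

N ≈ 24,369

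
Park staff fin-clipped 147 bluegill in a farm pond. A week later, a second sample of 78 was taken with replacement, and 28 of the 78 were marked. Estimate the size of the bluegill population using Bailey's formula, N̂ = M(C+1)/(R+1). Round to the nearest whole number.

N ≈ 400

N̂ = 147·(78+1)/(28+1) = 147·79/29 = 11613/29 ≈ 400.4 → 400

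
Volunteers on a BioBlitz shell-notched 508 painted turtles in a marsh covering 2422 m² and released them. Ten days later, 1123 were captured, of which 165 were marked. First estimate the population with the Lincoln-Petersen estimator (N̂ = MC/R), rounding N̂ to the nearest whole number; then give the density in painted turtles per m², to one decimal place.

N̂ = 508·1123/165 = 570484/165 ≈ 3457.48 → 3457
Density = N̂ / area = 3457 / 2422 ≈ 1.43 → 1.4 per m²

density ≈ 1.4 painted turtles per m²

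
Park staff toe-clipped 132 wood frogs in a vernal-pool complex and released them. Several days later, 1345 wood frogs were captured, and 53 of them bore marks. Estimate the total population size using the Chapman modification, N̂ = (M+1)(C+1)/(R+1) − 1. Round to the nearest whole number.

N ≈ 3314

N̂ = (132+1)(1345+1)/(53+1) − 1 = 133·1346/54 − 1
= 179018/54 − 1 ≈ 3315.1 − 1 ≈ 3314.1 → 3314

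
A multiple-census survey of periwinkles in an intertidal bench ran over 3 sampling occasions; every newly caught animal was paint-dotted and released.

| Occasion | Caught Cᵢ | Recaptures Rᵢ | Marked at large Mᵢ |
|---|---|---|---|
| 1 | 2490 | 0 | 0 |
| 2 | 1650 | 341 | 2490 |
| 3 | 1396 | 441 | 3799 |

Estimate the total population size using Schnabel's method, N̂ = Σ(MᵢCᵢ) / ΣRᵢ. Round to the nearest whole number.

Σ MᵢCᵢ = 0·2490 + 2490·1650 + 3799·1396 = 0 + 4108500 + 5303404 = 9411904
Σ Rᵢ = 0 + 341 + 441 = 782
N̂ = 9411904 / 782 ≈ 12035.7 → 12036

N ≈ 12,036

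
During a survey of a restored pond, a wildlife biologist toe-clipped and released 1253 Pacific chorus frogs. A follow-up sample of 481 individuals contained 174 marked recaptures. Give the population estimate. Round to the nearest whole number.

N = (1253 × 481) / 174 = 602693 / 174 ≈ 3463.8 → 3464

N ≈ 3464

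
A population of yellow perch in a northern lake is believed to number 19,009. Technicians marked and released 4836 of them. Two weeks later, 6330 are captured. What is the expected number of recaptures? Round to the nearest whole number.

expected recaptures ≈ 1610

Expected recaptures E[R] = M·C / N.
E[R] = 4836 × 6330 / 19009 = 30611880 / 19009 ≈ 1610.4 → 1610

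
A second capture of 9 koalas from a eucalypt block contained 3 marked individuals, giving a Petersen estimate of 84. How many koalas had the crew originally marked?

M = 28

From N = M·C/R: M = N·R / C = 84·3 / 9 = 252 / 9 = 28.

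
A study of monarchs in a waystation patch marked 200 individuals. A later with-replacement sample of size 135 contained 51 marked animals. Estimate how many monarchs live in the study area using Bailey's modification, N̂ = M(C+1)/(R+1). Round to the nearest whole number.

N ≈ 523

N̂ = 200·(135+1)/(51+1) = 200·136/52 = 27200/52 ≈ 523.1 → 523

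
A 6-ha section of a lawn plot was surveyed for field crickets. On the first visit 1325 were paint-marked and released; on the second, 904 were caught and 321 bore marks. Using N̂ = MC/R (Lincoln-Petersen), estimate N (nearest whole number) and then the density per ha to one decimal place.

N̂ = 1325·904/321 = 1197800/321 ≈ 3731.46 → 3731
Density = N̂ / area = 3731 / 6 ≈ 621.83 → 621.8 per ha

density ≈ 621.8 field crickets per ha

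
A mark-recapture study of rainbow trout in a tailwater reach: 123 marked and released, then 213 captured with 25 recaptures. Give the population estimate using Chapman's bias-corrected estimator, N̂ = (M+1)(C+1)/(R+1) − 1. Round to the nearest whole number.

N ≈ 1020

N̂ = (123+1)(213+1)/(25+1) − 1 = 124·214/26 − 1
= 26536/26 − 1 ≈ 1020.6 − 1 ≈ 1019.6 → 1020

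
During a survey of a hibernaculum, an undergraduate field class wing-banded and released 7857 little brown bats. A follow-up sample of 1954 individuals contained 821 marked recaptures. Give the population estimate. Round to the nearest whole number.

If marked individuals mix randomly, R/C ≈ M/N, giving N ≈ M·C/R.
N = (7857 × 1954) / 821 = 15352578 / 821 ≈ 18699.9 → 18700

N ≈ 18,700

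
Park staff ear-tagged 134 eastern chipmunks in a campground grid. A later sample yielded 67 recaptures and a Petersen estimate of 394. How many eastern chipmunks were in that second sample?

C = 197

From N = M·C/R: C = N·R / M = 394·67 / 134 = 26398 / 134 = 197.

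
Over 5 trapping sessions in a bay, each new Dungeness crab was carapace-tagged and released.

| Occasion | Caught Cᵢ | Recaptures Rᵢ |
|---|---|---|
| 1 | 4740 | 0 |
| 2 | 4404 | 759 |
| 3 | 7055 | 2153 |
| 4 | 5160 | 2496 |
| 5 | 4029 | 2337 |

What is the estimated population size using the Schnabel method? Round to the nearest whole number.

Marked at large before each occasion: Mᵢ = Σⱼ<ᵢ (Cⱼ − Rⱼ) → M1=0, M2=4740, M3=8385, M4=13287, M5=15951
Σ MᵢCᵢ = 0·4740 + 4740·4404 + 8385·7055 + 13287·5160 + 15951·4029 = 0 + 20874960 + 59156175 + 68560920 + 64266579 = 212858634
Σ Rᵢ = 0 + 759 + 2153 + 2496 + 2337 = 7745
N̂ = 212858634 / 7745 ≈ 27483.4 → 27483

N ≈ 27,483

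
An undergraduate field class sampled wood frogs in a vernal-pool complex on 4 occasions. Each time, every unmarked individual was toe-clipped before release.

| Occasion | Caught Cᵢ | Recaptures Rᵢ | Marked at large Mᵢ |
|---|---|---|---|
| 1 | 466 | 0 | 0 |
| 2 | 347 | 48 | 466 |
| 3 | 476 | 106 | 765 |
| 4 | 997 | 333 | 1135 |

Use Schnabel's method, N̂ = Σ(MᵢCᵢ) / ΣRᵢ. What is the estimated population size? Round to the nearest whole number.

N ≈ 3403

Σ MᵢCᵢ = 0·466 + 466·347 + 765·476 + 1135·997 = 0 + 161702 + 364140 + 1131595 = 1657437
Σ Rᵢ = 0 + 48 + 106 + 333 = 487
N̂ = 1657437 / 487 ≈ 3403.4 → 3403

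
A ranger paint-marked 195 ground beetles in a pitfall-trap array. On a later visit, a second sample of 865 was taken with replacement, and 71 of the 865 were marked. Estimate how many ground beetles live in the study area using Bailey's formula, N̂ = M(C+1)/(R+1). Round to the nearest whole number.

N ≈ 2345

N̂ = 195·(865+1)/(71+1) = 195·866/72 = 168870/72 ≈ 2345.4 → 2345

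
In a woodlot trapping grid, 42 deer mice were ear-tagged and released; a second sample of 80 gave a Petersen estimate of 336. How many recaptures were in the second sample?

R = 10

From N = M·C/R: R = M·C / N = 42·80 / 336 = 3360 / 336 = 10.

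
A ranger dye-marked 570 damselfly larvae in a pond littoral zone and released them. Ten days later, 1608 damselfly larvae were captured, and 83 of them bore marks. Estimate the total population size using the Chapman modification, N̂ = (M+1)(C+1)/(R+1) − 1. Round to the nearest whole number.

N̂ = (570+1)(1608+1)/(83+1) − 1 = 571·1609/84 − 1
= 918739/84 − 1 ≈ 10937.4 − 1 ≈ 10936.4 → 10936

N ≈ 10,936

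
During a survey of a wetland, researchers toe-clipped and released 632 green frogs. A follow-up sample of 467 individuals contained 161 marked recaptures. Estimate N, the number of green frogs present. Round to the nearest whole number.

N ≈ 1833

If marked individuals mix randomly, R/C ≈ M/N, giving N ≈ M·C/R.
N = (632 × 467) / 161 = 295144 / 161 ≈ 1833.2 → 1833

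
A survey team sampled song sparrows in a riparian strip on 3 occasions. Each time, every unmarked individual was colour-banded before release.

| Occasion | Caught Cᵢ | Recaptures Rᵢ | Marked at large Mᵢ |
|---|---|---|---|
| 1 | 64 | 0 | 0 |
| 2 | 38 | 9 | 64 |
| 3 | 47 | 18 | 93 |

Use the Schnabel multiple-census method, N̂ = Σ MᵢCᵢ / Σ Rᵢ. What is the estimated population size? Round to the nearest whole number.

Σ MᵢCᵢ = 0·64 + 64·38 + 93·47 = 0 + 2432 + 4371 = 6803
Σ Rᵢ = 0 + 9 + 18 = 27
N̂ = 6803 / 27 ≈ 252.0 → 252

N ≈ 252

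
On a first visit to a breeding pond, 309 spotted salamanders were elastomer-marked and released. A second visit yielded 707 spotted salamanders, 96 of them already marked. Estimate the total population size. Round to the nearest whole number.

N ≈ 2276

N = (309 × 707) / 96 = 218463 / 96 ≈ 2275.7 → 2276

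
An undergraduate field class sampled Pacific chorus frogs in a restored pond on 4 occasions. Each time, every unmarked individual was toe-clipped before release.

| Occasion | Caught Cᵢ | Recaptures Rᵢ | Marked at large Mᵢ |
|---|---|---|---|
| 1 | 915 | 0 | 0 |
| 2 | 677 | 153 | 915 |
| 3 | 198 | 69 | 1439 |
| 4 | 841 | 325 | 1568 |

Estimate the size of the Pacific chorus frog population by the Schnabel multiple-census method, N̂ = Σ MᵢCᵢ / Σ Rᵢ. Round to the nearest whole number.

Σ MᵢCᵢ = 0·915 + 915·677 + 1439·198 + 1568·841 = 0 + 619455 + 284922 + 1318688 = 2223065
Σ Rᵢ = 0 + 153 + 69 + 325 = 547
N̂ = 2223065 / 547 ≈ 4064.1 → 4064

N ≈ 4064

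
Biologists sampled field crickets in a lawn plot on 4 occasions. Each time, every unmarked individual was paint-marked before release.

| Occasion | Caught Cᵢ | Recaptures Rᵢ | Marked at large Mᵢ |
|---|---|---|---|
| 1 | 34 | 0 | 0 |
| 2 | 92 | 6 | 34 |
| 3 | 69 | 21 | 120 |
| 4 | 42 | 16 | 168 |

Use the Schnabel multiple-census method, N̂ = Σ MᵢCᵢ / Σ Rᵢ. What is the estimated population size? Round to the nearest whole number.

N ≈ 429

Σ MᵢCᵢ = 0·34 + 34·92 + 120·69 + 168·42 = 0 + 3128 + 8280 + 7056 = 18464
Σ Rᵢ = 0 + 6 + 21 + 16 = 43
N̂ = 18464 / 43 ≈ 429.4 → 429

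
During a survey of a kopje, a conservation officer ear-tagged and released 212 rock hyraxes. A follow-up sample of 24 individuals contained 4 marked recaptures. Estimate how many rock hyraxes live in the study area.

N = 1272

N = (212 × 24) / 4 = 5088 / 4 = 1272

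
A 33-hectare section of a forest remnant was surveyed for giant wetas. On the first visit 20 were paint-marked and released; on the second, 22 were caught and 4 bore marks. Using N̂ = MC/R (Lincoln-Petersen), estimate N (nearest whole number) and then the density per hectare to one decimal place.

N̂ = 20·22/4 = 440/4 = 110
Density = N̂ / area = 110 / 33 ≈ 3.33 → 3.3 per hectare

density ≈ 3.3 giant wetas per hectare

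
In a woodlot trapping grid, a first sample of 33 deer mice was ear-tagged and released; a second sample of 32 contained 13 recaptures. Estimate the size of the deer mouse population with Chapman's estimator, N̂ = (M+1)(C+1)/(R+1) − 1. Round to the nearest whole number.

N̂ = (33+1)(32+1)/(13+1) − 1 = 34·33/14 − 1
= 1122/14 − 1 ≈ 80.1 − 1 ≈ 79.1 → 79

N ≈ 79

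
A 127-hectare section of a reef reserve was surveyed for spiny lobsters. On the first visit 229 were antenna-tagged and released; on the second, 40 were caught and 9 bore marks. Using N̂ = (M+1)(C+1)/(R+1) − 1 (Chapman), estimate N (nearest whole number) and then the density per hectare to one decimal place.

N̂ = 230·41/10 − 1 = 9430/10 − 1 = 942
Density = N̂ / area = 942 / 127 ≈ 7.42 → 7.4 per hectare

density ≈ 7.4 spiny lobsters per hectare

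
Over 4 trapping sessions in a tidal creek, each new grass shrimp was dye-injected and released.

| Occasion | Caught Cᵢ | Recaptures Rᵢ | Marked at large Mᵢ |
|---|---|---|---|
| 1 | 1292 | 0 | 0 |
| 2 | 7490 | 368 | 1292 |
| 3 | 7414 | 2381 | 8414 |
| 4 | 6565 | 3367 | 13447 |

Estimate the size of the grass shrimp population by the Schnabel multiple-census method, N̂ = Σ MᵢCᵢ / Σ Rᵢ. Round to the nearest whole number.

N ≈ 26,216

Σ MᵢCᵢ = 0·1292 + 1292·7490 + 8414·7414 + 13447·6565 = 0 + 9677080 + 62381396 + 88279555 = 160338031
Σ Rᵢ = 0 + 368 + 2381 + 3367 = 6116
N̂ = 160338031 / 6116 ≈ 26216.2 → 26216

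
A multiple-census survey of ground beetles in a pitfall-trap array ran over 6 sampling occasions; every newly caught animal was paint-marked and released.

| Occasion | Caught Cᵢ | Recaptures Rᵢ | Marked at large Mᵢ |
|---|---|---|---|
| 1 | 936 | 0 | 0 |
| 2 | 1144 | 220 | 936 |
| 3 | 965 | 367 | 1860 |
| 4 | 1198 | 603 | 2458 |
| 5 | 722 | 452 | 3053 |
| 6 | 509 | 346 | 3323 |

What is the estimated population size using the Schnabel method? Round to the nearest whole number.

N ≈ 4882

Σ MᵢCᵢ = 0·936 + 936·1144 + 1860·965 + 2458·1198 + 3053·722 + 3323·509 = 0 + 1070784 + 1794900 + 2944684 + 2204266 + 1691407 = 9706041
Σ Rᵢ = 0 + 220 + 367 + 603 + 452 + 346 = 1988
N̂ = 9706041 / 1988 ≈ 4882.3 → 4882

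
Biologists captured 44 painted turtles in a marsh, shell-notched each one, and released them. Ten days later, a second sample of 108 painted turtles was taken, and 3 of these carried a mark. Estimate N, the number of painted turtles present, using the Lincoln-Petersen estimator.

N = 1584

If marked individuals mix randomly, R/C ≈ M/N, giving N ≈ M·C/R.
N = (44 × 108) / 3 = 4752 / 3 = 1584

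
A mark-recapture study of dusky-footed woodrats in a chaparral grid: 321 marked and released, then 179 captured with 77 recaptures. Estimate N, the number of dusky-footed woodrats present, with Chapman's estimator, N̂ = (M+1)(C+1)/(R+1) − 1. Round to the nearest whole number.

N̂ = (321+1)(179+1)/(77+1) − 1 = 322·180/78 − 1
= 57960/78 − 1 ≈ 743.1 − 1 ≈ 742.1 → 742

N ≈ 742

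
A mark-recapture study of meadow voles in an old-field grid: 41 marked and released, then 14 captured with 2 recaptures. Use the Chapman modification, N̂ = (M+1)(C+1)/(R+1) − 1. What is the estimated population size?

N̂ = (41+1)(14+1)/(2+1) − 1 = 42·15/3 − 1
= 630/3 − 1 = 210 − 1 = 209

N = 209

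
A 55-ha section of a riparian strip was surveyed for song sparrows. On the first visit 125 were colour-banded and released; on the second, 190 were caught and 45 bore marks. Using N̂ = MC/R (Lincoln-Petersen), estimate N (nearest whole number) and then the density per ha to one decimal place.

density ≈ 9.6 song sparrows per ha

N̂ = 125·190/45 = 23750/45 ≈ 527.8 → 528
Density = N̂ / area = 528 / 55 ≈ 9.60 → 9.6 per ha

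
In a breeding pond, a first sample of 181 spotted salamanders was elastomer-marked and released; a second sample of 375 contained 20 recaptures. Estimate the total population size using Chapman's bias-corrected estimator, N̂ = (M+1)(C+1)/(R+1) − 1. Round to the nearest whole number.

N ≈ 3258

N̂ = (181+1)(375+1)/(20+1) − 1 = 182·376/21 − 1
= 68432/21 − 1 ≈ 3258.7 − 1 ≈ 3257.7 → 3258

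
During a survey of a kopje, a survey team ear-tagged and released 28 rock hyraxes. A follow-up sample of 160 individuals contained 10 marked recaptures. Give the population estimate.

N = 448

N = (28 × 160) / 10 = 4480 / 10 = 448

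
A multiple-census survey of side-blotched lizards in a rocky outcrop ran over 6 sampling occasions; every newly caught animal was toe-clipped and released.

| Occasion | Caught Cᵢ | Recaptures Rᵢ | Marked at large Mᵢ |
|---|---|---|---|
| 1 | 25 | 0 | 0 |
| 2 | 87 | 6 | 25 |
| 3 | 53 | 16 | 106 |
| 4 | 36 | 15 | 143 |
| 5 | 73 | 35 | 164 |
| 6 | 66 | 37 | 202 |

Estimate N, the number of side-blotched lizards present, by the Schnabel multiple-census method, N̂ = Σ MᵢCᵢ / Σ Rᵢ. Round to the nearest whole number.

N ≈ 351

Σ MᵢCᵢ = 0·25 + 25·87 + 106·53 + 143·36 + 164·73 + 202·66 = 0 + 2175 + 5618 + 5148 + 11972 + 13332 = 38245
Σ Rᵢ = 0 + 6 + 16 + 15 + 35 + 37 = 109
N̂ = 38245 / 109 ≈ 350.9 → 351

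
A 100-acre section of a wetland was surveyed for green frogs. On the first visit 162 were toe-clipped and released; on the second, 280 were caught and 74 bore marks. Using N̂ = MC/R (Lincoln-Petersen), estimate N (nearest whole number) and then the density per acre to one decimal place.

density ≈ 6.1 green frogs per acre

N̂ = 162·280/74 = 45360/74 ≈ 613.0 → 613
Density = N̂ / area = 613 / 100 ≈ 6.13 → 6.1 per acre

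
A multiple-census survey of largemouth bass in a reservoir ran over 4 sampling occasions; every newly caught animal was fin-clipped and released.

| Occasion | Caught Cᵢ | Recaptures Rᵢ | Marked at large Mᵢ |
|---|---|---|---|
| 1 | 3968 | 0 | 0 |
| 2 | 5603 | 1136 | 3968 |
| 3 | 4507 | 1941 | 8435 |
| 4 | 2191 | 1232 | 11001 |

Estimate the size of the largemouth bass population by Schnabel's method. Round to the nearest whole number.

N ≈ 19,576

Σ MᵢCᵢ = 0·3968 + 3968·5603 + 8435·4507 + 11001·2191 = 0 + 22232704 + 38016545 + 24103191 = 84352440
Σ Rᵢ = 0 + 1136 + 1941 + 1232 = 4309
N̂ = 84352440 / 4309 ≈ 19575.9 → 19576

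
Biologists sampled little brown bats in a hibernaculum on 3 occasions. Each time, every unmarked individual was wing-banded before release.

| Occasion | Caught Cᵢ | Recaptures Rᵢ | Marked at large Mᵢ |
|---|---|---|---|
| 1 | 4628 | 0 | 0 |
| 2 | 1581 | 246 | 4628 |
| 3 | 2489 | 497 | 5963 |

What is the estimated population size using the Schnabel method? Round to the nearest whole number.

Σ MᵢCᵢ = 0·4628 + 4628·1581 + 5963·2489 = 0 + 7316868 + 14841907 = 22158775
Σ Rᵢ = 0 + 246 + 497 = 743
N̂ = 22158775 / 743 ≈ 29823.4 → 29823

N ≈ 29,823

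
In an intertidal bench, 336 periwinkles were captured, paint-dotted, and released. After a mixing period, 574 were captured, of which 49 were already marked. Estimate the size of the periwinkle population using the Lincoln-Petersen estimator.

N = (336 × 574) / 49 = 192864 / 49 = 3936

N = 3936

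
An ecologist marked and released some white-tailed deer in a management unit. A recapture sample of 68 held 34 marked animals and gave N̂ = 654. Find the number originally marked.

From N = M·C/R: M = N·R / C = 654·34 / 68 = 22236 / 68 = 327.

M = 327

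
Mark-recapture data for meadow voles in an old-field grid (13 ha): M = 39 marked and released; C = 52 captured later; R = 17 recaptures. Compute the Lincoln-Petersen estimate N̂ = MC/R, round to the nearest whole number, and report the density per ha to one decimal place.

density ≈ 9.2 meadow voles per ha

N̂ = 39·52/17 = 2028/17 ≈ 119.3 → 119
Density = N̂ / area = 119 / 13 ≈ 9.15 → 9.2 per ha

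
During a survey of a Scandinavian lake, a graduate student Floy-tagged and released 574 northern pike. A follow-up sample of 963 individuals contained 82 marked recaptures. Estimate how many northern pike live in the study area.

N = 6741

If marked individuals mix randomly, R/C ≈ M/N, giving N ≈ M·C/R.
N = (574 × 963) / 82 = 552762 / 82 = 6741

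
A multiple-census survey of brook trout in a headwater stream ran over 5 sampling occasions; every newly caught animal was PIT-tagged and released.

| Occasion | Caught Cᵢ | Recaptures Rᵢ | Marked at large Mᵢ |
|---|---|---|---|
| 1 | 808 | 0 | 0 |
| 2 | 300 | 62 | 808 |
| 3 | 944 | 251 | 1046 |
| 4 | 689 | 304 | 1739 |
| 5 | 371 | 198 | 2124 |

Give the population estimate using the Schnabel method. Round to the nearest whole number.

N ≈ 3946

Σ MᵢCᵢ = 0·808 + 808·300 + 1046·944 + 1739·689 + 2124·371 = 0 + 242400 + 987424 + 1198171 + 788004 = 3215999
Σ Rᵢ = 0 + 62 + 251 + 304 + 198 = 815
N̂ = 3215999 / 815 ≈ 3946.0 → 3946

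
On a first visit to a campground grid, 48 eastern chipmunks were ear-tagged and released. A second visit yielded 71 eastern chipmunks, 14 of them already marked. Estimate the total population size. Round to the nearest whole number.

N ≈ 243

N = (48 × 71) / 14 = 3408 / 14 ≈ 243.4 → 243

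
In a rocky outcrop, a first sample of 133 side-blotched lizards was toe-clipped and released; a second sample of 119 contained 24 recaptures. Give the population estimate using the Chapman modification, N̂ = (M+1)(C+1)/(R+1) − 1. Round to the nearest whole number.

N̂ = (133+1)(119+1)/(24+1) − 1 = 134·120/25 − 1
= 16080/25 − 1 ≈ 643.2 − 1 ≈ 642.2 → 642

N ≈ 642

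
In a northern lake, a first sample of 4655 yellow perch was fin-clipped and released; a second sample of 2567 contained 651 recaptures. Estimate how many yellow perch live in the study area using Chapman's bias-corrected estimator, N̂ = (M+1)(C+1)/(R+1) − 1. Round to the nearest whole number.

N ≈ 18,337

N̂ = (4655+1)(2567+1)/(651+1) − 1 = 4656·2568/652 − 1
= 11956608/652 − 1 ≈ 18338.4 − 1 ≈ 18337.4 → 18337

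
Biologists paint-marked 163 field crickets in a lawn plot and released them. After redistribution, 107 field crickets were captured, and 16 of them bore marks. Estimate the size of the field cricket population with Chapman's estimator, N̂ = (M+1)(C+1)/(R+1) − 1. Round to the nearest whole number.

N ≈ 1041

N̂ = (163+1)(107+1)/(16+1) − 1 = 164·108/17 − 1
= 17712/17 − 1 ≈ 1041.9 − 1 ≈ 1040.9 → 1041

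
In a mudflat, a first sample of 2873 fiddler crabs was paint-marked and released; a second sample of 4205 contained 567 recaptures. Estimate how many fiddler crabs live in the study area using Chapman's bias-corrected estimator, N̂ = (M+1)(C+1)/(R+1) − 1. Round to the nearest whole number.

N̂ = (2873+1)(4205+1)/(567+1) − 1 = 2874·4206/568 − 1
= 12088044/568 − 1 ≈ 21281.8 − 1 ≈ 21280.8 → 21281

N ≈ 21,281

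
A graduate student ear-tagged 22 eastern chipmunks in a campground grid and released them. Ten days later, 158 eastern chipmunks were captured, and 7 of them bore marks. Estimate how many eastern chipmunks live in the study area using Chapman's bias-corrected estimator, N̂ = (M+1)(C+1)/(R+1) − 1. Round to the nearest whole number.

N ≈ 456

N̂ = (22+1)(158+1)/(7+1) − 1 = 23·159/8 − 1
= 3657/8 − 1 ≈ 457.1 − 1 ≈ 456.1 → 456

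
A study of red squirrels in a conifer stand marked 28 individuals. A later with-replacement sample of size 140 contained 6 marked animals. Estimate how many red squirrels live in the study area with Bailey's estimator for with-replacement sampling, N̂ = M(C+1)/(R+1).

N = 564

N̂ = 28·(140+1)/(6+1) = 28·141/7 = 3948/7 = 564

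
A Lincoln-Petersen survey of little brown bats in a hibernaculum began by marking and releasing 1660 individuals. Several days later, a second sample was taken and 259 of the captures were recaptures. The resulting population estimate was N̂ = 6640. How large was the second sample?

From N = M·C/R: C = N·R / M = 6640·259 / 1660 = 1719760 / 1660 = 1036.

C = 1036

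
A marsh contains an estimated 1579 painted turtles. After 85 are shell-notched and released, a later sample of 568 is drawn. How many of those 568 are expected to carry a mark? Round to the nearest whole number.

The marked fraction of the population is 85/1579, so in a sample of 568 expect C·(M/N) marked.
E[R] = 85 × 568 / 1579 = 48280 / 1579 ≈ 30.6 → 31

expected recaptures ≈ 31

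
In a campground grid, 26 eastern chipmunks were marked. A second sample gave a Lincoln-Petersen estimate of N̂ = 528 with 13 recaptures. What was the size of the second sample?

From N = M·C/R: C = N·R / M = 528·13 / 26 = 6864 / 26 = 264.

C = 264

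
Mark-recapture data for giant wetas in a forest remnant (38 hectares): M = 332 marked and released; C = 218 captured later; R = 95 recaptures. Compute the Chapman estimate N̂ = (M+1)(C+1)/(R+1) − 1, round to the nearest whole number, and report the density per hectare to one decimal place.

density ≈ 20.0 giant wetas per hectare

N̂ = 333·219/96 − 1 = 72927/96 − 1 ≈ 758.7 → 759
Density = N̂ / area = 759 / 38 ≈ 19.97 → 20.0 per hectare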